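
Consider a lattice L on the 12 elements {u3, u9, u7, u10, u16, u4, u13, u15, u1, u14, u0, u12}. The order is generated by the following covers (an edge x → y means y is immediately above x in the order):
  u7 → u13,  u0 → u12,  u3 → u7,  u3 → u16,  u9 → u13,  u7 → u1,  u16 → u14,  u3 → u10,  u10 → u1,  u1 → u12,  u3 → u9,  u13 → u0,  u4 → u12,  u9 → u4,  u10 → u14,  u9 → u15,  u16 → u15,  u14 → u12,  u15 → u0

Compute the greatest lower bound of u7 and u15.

u3

Common lower bounds of {u7, u15}: u3.
The greatest among these is u3.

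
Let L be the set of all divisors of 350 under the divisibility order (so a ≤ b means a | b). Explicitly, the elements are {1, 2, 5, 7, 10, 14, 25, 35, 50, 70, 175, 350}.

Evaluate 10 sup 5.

10

10 ∨ 5 = 10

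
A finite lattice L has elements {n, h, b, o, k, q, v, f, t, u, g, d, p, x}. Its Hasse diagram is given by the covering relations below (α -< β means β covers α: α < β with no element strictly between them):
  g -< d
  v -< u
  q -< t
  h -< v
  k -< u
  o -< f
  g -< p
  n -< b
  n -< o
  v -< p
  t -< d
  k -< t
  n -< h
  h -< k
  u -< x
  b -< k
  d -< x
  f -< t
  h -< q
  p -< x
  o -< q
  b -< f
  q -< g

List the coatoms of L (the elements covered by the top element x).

d, p, u

The coatoms are exactly the elements covered by x: d, p, u.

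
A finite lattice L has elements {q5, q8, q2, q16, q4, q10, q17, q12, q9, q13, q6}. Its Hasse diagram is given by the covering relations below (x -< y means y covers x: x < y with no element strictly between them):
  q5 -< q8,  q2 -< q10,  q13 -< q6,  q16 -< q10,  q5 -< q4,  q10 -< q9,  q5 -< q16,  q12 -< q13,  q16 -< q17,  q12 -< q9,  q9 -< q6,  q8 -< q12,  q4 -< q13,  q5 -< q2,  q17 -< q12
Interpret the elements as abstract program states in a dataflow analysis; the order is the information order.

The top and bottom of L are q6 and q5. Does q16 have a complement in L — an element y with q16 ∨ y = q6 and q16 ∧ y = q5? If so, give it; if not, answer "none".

For every candidate y, either q16 ∨ y ≠ q6 or q16 ∧ y ≠ q5; no complement exists.

none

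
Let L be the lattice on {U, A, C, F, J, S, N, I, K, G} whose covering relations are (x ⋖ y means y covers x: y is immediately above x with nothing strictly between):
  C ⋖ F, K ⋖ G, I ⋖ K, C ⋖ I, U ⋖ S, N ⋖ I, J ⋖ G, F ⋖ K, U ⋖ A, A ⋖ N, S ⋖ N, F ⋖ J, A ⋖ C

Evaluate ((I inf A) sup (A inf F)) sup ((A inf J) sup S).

N

I ∧ A = A
A ∧ F = A
A ∨ A = A
A ∧ J = A
A ∨ S = N
A ∨ N = N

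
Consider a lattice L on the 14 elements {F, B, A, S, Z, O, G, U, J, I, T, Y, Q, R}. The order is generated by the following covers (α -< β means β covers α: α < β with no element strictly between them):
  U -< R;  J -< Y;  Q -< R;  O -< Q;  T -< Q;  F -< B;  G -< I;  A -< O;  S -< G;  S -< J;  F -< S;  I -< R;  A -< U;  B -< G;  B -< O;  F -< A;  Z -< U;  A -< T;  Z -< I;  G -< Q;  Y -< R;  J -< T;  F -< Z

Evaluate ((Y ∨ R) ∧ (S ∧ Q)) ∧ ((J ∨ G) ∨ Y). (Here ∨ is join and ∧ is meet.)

Y ∨ R = R
S ∧ Q = S
R ∧ S = S
J ∨ G = Q
Q ∨ Y = R
S ∧ R = S

S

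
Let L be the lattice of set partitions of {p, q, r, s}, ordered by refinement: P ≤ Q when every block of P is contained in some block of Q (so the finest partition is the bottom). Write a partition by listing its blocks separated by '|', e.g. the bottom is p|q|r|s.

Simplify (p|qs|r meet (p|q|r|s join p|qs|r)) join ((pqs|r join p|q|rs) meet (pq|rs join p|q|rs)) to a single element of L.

p|q|r|s ∨ p|qs|r = p|qs|r
p|qs|r ∧ p|qs|r = p|qs|r
pqs|r ∨ p|q|rs = pqrs
pq|rs ∨ p|q|rs = pq|rs
pqrs ∧ pq|rs = pq|rs
p|qs|r ∨ pq|rs = pqrs

pqrs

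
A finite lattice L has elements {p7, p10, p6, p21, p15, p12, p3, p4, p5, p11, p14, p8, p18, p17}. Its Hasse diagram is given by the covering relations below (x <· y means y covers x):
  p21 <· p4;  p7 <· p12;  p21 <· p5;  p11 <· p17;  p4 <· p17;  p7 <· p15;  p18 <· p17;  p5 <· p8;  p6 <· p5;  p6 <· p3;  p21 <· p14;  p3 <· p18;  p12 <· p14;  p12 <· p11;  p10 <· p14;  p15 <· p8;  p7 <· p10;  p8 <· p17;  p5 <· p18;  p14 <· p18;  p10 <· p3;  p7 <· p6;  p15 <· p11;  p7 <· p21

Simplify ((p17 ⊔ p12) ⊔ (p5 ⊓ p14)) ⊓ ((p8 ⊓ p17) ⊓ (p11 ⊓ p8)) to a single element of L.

p15

p17 ∨ p12 = p17
p5 ∧ p14 = p21
p17 ∨ p21 = p17
p8 ∧ p17 = p8
p11 ∧ p8 = p15
p8 ∧ p15 = p15
p17 ∧ p15 = p15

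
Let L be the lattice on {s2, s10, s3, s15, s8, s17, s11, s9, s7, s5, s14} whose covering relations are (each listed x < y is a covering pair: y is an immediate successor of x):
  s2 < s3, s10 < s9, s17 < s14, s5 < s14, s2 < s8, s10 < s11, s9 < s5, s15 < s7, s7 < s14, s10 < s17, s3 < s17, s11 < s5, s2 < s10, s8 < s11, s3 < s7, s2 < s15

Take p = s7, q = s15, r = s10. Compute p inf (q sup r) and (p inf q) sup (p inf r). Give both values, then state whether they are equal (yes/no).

s7; s15; no

q sup r = s14, so p inf (q sup r) = s7 inf s14 = s7.
p inf q = s15 and p inf r = s2, so (p inf q) sup (p inf r) = s15 sup s2 = s15.
Equal: no.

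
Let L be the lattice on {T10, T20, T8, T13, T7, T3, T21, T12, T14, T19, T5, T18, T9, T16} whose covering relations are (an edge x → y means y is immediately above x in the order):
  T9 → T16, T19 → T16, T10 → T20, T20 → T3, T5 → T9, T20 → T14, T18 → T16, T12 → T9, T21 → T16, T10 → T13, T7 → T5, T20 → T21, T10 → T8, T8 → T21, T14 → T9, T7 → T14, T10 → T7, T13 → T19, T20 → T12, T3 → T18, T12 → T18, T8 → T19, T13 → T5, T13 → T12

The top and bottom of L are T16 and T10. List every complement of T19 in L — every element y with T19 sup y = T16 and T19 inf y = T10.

Need y with T19 ∨ y = T16 and T19 ∧ y = T10.
Checking each element gives: T14, T20, T3, T7.

T14, T20, T3, T7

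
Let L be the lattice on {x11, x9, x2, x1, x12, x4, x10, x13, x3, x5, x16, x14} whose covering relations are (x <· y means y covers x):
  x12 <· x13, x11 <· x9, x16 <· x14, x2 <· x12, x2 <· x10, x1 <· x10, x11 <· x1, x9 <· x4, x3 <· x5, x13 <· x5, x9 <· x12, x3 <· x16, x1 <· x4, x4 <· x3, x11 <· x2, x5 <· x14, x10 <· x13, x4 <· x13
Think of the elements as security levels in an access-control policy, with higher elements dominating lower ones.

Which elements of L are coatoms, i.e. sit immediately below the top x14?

The coatoms are exactly the elements covered by x14: x16, x5.

x16, x5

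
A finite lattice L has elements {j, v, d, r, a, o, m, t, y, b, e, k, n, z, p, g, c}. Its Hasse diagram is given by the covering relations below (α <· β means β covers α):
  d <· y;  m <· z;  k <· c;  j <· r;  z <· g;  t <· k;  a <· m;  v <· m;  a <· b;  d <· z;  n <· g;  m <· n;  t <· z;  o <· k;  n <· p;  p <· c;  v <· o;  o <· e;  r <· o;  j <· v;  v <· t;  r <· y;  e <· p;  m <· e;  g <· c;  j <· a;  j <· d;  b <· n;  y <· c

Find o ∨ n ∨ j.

Common upper bounds of {o, n, j}: c, p.
The least among these is p.

p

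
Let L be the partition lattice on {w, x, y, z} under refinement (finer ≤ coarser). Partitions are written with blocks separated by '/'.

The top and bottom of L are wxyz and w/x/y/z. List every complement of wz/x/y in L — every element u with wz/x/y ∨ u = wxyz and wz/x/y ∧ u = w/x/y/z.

w/xyz, wx/yz, wxy/z, wy/xz

Need u with wz/x/y ∨ u = wxyz and wz/x/y ∧ u = w/x/y/z.
Checking each element gives: w/xyz, wx/yz, wxy/z, wy/xz.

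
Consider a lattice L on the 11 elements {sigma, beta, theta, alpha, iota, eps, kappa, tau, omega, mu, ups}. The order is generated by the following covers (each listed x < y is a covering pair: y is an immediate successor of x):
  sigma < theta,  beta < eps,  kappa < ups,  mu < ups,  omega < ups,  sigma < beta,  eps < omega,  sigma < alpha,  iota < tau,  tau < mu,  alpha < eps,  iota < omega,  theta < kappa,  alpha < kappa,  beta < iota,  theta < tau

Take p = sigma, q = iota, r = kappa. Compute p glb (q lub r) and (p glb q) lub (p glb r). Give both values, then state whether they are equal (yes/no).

sigma; sigma; yes

q lub r = ups, so p glb (q lub r) = sigma glb ups = sigma.
p glb q = sigma and p glb r = sigma, so (p glb q) lub (p glb r) = sigma lub sigma = sigma.
Equal: yes.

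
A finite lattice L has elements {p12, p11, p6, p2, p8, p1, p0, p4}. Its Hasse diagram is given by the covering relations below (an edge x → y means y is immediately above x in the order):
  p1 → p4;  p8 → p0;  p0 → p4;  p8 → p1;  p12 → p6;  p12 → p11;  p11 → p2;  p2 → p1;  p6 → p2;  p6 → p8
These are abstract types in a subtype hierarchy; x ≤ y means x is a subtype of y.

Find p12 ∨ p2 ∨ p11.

Common upper bounds of {p12, p2, p11}: p1, p2, p4.
The least among these is p2.

p2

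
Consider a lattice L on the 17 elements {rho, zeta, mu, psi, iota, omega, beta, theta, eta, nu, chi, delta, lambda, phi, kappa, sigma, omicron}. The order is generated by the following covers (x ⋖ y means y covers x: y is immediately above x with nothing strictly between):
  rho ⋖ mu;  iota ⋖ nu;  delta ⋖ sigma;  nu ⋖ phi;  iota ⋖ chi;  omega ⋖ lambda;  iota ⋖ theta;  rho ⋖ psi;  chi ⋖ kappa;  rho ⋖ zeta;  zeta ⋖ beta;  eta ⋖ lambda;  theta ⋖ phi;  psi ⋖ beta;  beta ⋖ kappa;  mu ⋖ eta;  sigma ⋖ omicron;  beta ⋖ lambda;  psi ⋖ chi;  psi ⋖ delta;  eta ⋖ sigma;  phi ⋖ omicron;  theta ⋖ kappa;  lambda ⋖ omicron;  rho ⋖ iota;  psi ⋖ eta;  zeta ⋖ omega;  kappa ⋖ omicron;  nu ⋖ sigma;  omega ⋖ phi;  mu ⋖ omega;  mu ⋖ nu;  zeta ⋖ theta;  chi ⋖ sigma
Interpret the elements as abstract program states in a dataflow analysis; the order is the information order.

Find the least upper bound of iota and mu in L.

nu

Common upper bounds of {iota, mu}: nu, omicron, phi, sigma.
The least among these is nu.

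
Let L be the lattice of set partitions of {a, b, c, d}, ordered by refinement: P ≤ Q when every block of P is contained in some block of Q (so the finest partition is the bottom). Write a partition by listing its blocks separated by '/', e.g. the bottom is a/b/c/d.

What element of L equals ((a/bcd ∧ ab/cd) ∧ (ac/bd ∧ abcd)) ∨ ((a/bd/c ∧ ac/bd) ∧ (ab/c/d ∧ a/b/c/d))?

a/bcd ∧ ab/cd = a/b/cd
ac/bd ∧ abcd = ac/bd
a/b/cd ∧ ac/bd = a/b/c/d
a/bd/c ∧ ac/bd = a/bd/c
ab/c/d ∧ a/b/c/d = a/b/c/d
a/bd/c ∧ a/b/c/d = a/b/c/d
a/b/c/d ∨ a/b/c/d = a/b/c/d

a/b/c/d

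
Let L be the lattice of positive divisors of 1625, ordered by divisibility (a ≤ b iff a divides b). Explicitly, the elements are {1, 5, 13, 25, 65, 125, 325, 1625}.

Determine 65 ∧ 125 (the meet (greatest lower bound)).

Common lower bounds of {65, 125}: 1, 5.
The greatest among these is 5.

5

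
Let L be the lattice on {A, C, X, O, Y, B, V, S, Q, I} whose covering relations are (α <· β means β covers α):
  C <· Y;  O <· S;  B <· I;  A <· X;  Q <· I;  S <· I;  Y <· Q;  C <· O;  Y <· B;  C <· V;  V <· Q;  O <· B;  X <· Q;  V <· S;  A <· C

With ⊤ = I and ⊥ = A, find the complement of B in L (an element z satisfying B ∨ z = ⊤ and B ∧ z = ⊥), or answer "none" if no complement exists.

Need z with B ∨ z = I and B ∧ z = A.
Checking each element gives: X.

X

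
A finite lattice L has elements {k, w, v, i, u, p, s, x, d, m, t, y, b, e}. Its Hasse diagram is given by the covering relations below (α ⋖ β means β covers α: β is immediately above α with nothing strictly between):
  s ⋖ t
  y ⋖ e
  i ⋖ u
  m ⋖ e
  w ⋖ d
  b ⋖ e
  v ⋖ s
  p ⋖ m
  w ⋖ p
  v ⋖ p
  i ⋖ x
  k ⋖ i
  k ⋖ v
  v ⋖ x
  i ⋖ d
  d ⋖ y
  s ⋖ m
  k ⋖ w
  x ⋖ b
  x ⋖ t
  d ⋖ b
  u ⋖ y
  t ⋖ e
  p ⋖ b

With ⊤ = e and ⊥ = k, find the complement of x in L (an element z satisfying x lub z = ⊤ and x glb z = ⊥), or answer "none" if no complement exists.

none

For every candidate z, either x ∨ z ≠ e or x ∧ z ≠ k; no complement exists.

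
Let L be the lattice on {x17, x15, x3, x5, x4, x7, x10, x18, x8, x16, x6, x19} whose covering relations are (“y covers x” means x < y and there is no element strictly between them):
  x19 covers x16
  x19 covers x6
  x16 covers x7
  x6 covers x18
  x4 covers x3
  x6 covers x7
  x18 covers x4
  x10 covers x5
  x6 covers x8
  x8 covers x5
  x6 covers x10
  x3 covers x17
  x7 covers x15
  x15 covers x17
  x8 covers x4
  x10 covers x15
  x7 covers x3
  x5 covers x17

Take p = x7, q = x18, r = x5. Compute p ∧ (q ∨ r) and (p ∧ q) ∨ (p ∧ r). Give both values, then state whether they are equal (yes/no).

x7; x3; no

q ∨ r = x6, so p ∧ (q ∨ r) = x7 ∧ x6 = x7.
p ∧ q = x3 and p ∧ r = x17, so (p ∧ q) ∨ (p ∧ r) = x3 ∨ x17 = x3.
Equal: no.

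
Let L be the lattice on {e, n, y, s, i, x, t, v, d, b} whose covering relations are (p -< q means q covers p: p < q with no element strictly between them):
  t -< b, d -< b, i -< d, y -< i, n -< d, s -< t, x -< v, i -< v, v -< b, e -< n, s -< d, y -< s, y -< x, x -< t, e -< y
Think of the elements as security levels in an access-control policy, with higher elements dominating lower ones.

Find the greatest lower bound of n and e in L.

Common lower bounds of {n, e}: e.
The greatest among these is e.

e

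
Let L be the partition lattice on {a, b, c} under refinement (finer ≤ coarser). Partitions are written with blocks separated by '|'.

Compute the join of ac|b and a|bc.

abc

Common upper bounds of {ac|b, a|bc}: abc.
The least among these is abc.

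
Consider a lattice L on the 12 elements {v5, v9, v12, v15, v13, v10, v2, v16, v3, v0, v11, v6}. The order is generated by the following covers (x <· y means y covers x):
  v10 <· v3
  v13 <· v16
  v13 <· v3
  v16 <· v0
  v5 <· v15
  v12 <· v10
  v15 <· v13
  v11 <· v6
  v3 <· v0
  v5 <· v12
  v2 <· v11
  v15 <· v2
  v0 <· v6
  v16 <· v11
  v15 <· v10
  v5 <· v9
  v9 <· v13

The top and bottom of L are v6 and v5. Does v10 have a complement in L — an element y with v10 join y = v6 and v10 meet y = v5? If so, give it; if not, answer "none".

none

For every candidate y, either v10 ∨ y ≠ v6 or v10 ∧ y ≠ v5; no complement exists.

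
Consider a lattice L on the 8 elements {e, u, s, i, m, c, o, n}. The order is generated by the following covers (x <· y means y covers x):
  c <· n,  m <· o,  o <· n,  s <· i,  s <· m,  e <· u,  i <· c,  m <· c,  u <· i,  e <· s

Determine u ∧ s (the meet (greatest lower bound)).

e

Common lower bounds of {u, s}: e.
The greatest among these is e.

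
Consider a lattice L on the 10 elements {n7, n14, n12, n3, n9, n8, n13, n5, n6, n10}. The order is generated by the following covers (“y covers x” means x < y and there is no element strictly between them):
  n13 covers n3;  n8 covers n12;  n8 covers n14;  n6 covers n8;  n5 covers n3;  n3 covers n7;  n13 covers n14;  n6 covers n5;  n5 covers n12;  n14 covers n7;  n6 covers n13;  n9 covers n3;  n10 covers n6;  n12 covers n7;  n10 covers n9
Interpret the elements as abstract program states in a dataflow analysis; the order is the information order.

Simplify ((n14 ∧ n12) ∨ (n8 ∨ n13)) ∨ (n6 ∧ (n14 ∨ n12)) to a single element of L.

n6

n14 ∧ n12 = n7
n8 ∨ n13 = n6
n7 ∨ n6 = n6
n14 ∨ n12 = n8
n6 ∧ n8 = n8
n6 ∨ n8 = n6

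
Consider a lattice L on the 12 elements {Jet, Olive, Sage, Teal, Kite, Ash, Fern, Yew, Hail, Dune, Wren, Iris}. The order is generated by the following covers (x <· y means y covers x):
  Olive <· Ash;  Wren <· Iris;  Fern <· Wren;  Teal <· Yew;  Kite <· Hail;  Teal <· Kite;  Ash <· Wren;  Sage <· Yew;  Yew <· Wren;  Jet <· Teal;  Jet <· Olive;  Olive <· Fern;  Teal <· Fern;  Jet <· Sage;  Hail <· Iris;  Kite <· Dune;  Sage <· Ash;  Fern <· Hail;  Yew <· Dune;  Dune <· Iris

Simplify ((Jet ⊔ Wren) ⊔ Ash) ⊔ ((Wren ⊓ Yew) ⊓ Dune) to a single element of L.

Jet ∨ Wren = Wren
Wren ∨ Ash = Wren
Wren ∧ Yew = Yew
Yew ∧ Dune = Yew
Wren ∨ Yew = Wren

Wren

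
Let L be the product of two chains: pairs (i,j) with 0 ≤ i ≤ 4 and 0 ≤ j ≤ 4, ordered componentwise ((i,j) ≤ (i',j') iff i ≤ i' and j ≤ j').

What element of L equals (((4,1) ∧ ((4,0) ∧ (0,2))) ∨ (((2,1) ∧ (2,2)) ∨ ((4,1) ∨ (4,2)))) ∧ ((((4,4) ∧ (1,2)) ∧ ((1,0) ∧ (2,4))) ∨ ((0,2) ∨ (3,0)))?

(3,2)

(4,0) ∧ (0,2) = (0,0)
(4,1) ∧ (0,0) = (0,0)
(2,1) ∧ (2,2) = (2,1)
(4,1) ∨ (4,2) = (4,2)
(2,1) ∨ (4,2) = (4,2)
(0,0) ∨ (4,2) = (4,2)
(4,4) ∧ (1,2) = (1,2)
(1,0) ∧ (2,4) = (1,0)
(1,2) ∧ (1,0) = (1,0)
(0,2) ∨ (3,0) = (3,2)
(1,0) ∨ (3,2) = (3,2)
(4,2) ∧ (3,2) = (3,2)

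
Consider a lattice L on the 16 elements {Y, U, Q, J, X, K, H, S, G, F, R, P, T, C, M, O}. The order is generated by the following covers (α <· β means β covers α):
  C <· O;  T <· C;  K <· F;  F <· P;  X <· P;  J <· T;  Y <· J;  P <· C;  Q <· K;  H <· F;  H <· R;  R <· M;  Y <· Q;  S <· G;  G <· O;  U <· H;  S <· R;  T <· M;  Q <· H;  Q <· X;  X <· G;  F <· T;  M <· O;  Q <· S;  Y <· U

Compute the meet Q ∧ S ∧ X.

Common lower bounds of {Q, S, X}: Q, Y.
The greatest among these is Q.

Q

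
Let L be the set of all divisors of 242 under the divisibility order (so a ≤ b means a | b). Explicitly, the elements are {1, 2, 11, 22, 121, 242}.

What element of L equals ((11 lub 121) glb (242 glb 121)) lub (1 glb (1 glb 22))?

11 ∨ 121 = 121
242 ∧ 121 = 121
121 ∧ 121 = 121
1 ∧ 22 = 1
1 ∧ 1 = 1
121 ∨ 1 = 121

121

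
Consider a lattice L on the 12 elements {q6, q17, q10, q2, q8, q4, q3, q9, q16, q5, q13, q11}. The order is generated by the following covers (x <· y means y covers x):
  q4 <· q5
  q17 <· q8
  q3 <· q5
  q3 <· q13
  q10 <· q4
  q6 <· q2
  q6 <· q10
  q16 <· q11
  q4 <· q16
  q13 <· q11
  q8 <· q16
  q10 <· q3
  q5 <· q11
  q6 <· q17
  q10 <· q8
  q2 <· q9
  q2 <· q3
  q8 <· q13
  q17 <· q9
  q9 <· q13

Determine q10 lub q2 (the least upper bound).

q3

Common upper bounds of {q10, q2}: q11, q13, q3, q5.
The least among these is q3.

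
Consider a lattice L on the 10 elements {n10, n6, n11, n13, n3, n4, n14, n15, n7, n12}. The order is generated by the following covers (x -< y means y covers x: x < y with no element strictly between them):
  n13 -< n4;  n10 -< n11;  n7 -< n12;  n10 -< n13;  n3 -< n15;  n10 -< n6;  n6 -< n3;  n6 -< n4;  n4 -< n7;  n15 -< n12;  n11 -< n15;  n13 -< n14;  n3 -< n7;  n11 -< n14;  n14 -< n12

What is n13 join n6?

n4

Common upper bounds of {n13, n6}: n12, n4, n7.
The least among these is n4.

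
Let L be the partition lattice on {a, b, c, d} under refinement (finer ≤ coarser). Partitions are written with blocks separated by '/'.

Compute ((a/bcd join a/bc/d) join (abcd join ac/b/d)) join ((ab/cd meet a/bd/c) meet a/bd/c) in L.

abcd

a/bcd ∨ a/bc/d = a/bcd
abcd ∨ ac/b/d = abcd
a/bcd ∨ abcd = abcd
ab/cd ∧ a/bd/c = a/b/c/d
a/b/c/d ∧ a/bd/c = a/b/c/d
abcd ∨ a/b/c/d = abcd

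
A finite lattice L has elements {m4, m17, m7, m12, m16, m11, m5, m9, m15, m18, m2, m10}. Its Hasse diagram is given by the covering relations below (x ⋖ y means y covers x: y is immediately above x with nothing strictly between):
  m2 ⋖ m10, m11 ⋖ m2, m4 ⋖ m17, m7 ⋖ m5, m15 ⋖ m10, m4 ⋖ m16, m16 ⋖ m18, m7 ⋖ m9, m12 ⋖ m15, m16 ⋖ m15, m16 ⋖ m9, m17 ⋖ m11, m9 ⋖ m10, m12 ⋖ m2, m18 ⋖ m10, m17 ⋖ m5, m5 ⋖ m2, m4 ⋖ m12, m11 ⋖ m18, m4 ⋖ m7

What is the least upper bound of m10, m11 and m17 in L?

m10

Common upper bounds of {m10, m11, m17}: m10.
The least among these is m10.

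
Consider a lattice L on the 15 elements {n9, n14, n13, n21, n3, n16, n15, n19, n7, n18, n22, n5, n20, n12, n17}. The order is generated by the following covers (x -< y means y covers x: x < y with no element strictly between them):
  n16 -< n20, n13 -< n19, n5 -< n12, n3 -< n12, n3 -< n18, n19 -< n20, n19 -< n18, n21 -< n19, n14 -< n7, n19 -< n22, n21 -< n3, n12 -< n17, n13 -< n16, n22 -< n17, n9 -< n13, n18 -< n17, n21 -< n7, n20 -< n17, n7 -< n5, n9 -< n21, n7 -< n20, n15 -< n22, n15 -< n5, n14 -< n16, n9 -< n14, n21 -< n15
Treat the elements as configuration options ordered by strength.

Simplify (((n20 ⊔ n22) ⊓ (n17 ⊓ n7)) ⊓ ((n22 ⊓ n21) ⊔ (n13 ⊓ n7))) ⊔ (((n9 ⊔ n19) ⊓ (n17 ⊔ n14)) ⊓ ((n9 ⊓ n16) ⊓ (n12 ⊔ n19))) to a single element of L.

n21

n20 ∨ n22 = n17
n17 ∧ n7 = n7
n17 ∧ n7 = n7
n22 ∧ n21 = n21
n13 ∧ n7 = n9
n21 ∨ n9 = n21
n7 ∧ n21 = n21
n9 ∨ n19 = n19
n17 ∨ n14 = n17
n19 ∧ n17 = n19
n9 ∧ n16 = n9
n12 ∨ n19 = n17
n9 ∧ n17 = n9
n19 ∧ n9 = n9
n21 ∨ n9 = n21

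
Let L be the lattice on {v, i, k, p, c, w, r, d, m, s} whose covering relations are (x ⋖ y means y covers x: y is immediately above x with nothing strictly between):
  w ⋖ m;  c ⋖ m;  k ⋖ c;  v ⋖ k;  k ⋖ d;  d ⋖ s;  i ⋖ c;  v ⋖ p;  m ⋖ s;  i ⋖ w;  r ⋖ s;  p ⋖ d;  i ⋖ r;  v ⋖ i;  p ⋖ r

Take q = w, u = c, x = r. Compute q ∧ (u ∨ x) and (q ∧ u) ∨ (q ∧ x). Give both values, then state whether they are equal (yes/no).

w; i; no

u ∨ x = s, so q ∧ (u ∨ x) = w ∧ s = w.
q ∧ u = i and q ∧ x = i, so (q ∧ u) ∨ (q ∧ x) = i ∨ i = i.
Equal: no.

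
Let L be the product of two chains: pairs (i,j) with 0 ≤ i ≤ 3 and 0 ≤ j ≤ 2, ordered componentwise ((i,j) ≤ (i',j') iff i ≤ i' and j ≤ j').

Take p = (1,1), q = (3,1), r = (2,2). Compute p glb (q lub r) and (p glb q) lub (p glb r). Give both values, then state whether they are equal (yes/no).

(1,1); (1,1); yes

q lub r = (3,2), so p glb (q lub r) = (1,1) glb (3,2) = (1,1).
p glb q = (1,1) and p glb r = (1,1), so (p glb q) lub (p glb r) = (1,1) lub (1,1) = (1,1).
Equal: yes.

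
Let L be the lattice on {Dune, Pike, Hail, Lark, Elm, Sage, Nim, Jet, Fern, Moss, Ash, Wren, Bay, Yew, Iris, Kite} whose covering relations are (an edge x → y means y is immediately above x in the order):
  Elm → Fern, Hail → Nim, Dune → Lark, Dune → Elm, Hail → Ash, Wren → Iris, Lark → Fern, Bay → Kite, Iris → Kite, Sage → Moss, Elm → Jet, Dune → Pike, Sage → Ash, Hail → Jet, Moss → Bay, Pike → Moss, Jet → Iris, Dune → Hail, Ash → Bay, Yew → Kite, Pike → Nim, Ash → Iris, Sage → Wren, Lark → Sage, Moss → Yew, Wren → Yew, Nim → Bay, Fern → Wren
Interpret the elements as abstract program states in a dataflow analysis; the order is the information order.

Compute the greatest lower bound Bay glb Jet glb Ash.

Common lower bounds of {Bay, Jet, Ash}: Dune, Hail.
The greatest among these is Hail.

Hail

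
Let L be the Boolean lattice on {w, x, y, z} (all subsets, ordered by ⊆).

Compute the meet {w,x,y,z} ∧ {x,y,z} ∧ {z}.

Under ⊆, meet is intersection: {w,x,y,z} ∩ {x,y,z} ∩ {z} = {z}.

{z}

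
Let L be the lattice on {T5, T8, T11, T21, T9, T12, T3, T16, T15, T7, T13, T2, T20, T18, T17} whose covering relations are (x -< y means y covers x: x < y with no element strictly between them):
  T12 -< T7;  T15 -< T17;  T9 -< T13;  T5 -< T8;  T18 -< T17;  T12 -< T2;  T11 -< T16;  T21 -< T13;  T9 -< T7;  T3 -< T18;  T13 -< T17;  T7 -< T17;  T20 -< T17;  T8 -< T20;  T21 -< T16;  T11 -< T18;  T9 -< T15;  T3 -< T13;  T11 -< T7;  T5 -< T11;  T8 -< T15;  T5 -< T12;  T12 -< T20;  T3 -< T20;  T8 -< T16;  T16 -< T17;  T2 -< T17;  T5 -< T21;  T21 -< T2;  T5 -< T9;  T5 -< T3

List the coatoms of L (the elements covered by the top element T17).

T13, T15, T16, T18, T2, T20, T7

The coatoms are exactly the elements covered by T17: T13, T15, T16, T18, T2, T20, T7.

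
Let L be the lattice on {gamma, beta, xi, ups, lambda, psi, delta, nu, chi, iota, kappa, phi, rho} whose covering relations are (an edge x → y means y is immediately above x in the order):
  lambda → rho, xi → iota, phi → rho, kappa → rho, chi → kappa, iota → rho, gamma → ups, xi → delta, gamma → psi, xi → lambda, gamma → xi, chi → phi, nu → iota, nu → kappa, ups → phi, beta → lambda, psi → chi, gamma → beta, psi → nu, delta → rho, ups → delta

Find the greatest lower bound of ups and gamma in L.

gamma

Common lower bounds of {ups, gamma}: gamma.
The greatest among these is gamma.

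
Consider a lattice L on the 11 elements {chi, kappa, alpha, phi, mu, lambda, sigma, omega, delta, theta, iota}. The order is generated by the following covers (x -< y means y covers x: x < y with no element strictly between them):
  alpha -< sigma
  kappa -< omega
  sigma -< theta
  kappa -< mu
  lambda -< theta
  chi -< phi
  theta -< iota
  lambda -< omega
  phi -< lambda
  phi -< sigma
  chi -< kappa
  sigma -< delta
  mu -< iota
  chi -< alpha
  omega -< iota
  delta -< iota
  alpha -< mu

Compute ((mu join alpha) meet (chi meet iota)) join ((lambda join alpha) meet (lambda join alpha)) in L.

mu ∨ alpha = mu
chi ∧ iota = chi
mu ∧ chi = chi
lambda ∨ alpha = theta
lambda ∨ alpha = theta
theta ∧ theta = theta
chi ∨ theta = theta

theta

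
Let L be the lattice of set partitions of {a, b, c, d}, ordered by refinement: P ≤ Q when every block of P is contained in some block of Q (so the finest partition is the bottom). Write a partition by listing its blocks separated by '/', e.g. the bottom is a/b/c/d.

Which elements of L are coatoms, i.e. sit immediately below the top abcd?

a/bcd, ab/cd, abc/d, abd/c, ac/bd, acd/b, ad/bc

The coatoms are exactly the elements covered by abcd: a/bcd, ab/cd, abc/d, abd/c, ac/bd, acd/b, ad/bc.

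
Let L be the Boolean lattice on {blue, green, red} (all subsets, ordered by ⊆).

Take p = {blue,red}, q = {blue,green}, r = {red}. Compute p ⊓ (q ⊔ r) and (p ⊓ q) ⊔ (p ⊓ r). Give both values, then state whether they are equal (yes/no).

{blue,red}; {blue,red}; yes

q ⊔ r = {blue,green,red}, so p ⊓ (q ⊔ r) = {blue,red} ⊓ {blue,green,red} = {blue,red}.
p ⊓ q = {blue} and p ⊓ r = {red}, so (p ⊓ q) ⊔ (p ⊓ r) = {blue} ⊔ {red} = {blue,red}.
Equal: yes.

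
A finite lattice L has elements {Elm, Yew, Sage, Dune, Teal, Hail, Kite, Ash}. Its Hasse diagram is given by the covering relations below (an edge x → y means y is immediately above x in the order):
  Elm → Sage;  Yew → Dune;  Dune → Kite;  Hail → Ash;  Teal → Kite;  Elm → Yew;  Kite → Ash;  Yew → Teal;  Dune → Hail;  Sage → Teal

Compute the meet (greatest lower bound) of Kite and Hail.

Common lower bounds of {Kite, Hail}: Dune, Elm, Yew.
The greatest among these is Dune.

Dune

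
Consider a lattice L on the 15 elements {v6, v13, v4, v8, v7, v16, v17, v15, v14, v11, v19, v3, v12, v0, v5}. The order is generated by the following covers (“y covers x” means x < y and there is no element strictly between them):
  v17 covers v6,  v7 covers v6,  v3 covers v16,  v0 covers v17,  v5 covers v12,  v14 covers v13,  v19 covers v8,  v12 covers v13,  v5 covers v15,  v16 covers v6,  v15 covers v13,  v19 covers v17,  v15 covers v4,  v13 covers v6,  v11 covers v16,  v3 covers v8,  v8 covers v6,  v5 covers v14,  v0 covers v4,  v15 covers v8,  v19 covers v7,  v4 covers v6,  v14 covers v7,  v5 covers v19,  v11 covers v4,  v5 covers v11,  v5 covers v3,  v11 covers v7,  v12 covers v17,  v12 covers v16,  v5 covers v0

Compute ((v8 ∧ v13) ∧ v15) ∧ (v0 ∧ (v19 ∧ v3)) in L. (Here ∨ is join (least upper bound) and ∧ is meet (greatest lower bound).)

v8 ∧ v13 = v6
v6 ∧ v15 = v6
v19 ∧ v3 = v8
v0 ∧ v8 = v6
v6 ∧ v6 = v6

v6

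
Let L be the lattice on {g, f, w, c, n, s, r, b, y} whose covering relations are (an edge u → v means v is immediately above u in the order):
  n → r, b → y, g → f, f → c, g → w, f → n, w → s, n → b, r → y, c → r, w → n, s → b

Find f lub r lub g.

Common upper bounds of {f, r, g}: r, y.
The least among these is r.

r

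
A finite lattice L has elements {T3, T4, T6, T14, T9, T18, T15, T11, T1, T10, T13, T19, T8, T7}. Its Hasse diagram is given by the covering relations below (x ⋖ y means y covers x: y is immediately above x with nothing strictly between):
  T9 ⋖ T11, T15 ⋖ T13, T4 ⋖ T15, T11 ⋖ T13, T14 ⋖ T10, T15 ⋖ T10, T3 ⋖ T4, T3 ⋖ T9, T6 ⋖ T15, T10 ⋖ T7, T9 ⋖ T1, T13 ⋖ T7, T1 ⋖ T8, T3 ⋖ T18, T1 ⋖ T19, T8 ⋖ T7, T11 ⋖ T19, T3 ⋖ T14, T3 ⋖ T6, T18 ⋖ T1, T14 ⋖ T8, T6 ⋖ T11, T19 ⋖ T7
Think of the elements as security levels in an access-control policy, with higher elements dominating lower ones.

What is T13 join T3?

T13

Common upper bounds of {T13, T3}: T13, T7.
The least among these is T13.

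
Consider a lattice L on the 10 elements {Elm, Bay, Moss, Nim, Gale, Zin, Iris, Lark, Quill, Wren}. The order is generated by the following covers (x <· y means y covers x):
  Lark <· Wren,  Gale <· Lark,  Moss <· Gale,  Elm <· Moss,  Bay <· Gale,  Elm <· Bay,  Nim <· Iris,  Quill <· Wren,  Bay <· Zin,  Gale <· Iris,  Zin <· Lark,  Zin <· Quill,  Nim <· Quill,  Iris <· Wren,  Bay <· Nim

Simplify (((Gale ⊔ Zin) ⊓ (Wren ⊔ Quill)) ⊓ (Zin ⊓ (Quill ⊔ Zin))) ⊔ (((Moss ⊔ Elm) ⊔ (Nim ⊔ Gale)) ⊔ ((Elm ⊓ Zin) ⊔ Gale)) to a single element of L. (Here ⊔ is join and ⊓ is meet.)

Wren

Gale ∨ Zin = Lark
Wren ∨ Quill = Wren
Lark ∧ Wren = Lark
Quill ∨ Zin = Quill
Zin ∧ Quill = Zin
Lark ∧ Zin = Zin
Moss ∨ Elm = Moss
Nim ∨ Gale = Iris
Moss ∨ Iris = Iris
Elm ∧ Zin = Elm
Elm ∨ Gale = Gale
Iris ∨ Gale = Iris
Zin ∨ Iris = Wren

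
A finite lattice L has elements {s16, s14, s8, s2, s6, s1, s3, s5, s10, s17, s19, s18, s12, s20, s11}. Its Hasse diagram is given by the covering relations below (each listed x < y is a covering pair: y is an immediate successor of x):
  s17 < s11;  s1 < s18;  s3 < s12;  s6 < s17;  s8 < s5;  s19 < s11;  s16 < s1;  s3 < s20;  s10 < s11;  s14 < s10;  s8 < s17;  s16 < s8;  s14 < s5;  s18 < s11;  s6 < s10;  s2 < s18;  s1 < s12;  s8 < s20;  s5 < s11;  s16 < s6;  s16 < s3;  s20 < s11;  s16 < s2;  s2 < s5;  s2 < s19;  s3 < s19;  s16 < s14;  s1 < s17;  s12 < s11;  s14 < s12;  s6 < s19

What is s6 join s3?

s19

Common upper bounds of {s6, s3}: s11, s19.
The least among these is s19.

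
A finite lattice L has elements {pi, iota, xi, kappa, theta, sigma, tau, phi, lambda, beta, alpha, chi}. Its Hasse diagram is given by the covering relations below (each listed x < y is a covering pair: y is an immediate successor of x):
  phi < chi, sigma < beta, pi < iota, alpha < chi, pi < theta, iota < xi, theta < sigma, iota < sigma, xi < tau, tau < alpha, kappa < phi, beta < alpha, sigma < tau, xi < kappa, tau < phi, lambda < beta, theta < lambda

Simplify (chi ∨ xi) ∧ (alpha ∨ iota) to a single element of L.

alpha

chi ∨ xi = chi
alpha ∨ iota = alpha
chi ∧ alpha = alpha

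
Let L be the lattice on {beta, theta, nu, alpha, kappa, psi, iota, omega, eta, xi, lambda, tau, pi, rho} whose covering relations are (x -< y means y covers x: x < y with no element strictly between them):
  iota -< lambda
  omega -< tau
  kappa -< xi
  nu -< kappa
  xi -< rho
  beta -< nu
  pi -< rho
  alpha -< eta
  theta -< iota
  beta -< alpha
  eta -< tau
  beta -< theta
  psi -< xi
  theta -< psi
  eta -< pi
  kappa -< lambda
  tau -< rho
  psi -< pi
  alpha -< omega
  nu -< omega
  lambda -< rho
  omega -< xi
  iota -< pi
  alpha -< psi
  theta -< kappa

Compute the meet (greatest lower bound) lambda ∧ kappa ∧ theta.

theta

Common lower bounds of {lambda, kappa, theta}: beta, theta.
The greatest among these is theta.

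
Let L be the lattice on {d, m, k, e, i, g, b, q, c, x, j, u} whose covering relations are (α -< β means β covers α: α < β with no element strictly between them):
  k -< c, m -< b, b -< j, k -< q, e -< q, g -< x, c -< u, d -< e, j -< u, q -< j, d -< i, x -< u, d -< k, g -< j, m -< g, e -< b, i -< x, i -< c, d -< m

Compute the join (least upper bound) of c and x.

Common upper bounds of {c, x}: u.
The least among these is u.

u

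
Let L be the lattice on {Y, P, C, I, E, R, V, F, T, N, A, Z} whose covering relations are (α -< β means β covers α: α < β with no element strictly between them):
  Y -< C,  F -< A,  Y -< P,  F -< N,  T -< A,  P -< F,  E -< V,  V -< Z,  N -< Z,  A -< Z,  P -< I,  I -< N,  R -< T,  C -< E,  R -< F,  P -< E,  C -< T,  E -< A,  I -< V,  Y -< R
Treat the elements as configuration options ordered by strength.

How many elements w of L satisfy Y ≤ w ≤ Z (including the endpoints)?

The interval [Y, Z] = {A, C, E, F, I, N, P, R, T, V, Y, Z}, which has 12 elements.

12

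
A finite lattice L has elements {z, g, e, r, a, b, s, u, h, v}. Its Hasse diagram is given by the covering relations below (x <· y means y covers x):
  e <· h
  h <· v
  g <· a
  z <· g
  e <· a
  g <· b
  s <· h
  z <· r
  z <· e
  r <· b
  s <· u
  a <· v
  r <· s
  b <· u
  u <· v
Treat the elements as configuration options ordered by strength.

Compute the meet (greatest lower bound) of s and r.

r

Common lower bounds of {s, r}: r, z.
The greatest among these is r.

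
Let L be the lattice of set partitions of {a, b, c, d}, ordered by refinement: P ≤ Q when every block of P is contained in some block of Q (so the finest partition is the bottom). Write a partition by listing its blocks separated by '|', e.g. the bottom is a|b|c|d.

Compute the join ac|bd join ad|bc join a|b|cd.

abcd

The join of ac|bd, ad|bc, a|b|cd merges any blocks that overlap across the partitions, giving abcd.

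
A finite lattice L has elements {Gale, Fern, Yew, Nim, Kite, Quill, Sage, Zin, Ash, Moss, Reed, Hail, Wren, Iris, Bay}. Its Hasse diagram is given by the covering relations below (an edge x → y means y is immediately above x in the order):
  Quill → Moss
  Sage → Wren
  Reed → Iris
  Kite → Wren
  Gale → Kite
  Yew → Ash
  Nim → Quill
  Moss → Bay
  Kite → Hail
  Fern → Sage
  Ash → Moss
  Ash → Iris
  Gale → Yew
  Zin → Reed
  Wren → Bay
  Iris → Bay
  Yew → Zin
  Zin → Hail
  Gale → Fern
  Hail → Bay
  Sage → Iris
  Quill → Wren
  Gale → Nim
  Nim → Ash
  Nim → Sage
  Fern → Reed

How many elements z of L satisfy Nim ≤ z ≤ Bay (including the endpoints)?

The interval [Nim, Bay] = {Ash, Bay, Iris, Moss, Nim, Quill, Sage, Wren}, which has 8 elements.

8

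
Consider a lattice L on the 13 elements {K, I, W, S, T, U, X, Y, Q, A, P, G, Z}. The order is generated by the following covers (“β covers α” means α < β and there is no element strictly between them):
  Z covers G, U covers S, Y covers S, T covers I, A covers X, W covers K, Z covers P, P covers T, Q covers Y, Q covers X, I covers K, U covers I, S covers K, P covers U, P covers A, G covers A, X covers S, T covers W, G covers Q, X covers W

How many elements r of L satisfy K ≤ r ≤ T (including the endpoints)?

4

The interval [K, T] = {I, K, T, W}, which has 4 elements.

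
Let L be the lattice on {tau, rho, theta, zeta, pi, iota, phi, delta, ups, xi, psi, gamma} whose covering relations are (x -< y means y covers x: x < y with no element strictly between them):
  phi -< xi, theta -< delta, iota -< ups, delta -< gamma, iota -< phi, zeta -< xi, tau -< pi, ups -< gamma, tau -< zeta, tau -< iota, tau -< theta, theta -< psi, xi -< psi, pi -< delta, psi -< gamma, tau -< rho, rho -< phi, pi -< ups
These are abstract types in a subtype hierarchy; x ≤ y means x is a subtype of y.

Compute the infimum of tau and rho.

Common lower bounds of {tau, rho}: tau.
The greatest among these is tau.

tau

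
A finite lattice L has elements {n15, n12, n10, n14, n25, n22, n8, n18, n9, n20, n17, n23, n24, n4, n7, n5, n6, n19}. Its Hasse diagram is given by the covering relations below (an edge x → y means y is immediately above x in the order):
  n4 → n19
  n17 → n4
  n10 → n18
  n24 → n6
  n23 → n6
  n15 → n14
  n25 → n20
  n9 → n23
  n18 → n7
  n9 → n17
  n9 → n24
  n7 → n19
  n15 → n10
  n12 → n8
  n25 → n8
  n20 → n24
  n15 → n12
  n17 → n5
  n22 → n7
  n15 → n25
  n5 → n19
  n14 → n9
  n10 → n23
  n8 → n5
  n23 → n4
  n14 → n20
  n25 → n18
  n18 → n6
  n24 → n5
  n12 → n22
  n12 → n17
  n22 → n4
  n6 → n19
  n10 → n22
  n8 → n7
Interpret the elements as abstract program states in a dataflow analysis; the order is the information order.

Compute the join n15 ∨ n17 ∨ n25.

n5

Common upper bounds of {n15, n17, n25}: n19, n5.
The least among these is n5.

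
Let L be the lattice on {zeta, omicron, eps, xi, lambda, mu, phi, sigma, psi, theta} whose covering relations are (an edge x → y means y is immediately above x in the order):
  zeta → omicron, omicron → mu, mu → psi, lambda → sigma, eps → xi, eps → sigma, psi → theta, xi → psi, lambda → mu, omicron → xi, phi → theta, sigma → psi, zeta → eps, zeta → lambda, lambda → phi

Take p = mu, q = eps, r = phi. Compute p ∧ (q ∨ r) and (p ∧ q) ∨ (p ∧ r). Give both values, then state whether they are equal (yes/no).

mu; lambda; no

q ∨ r = theta, so p ∧ (q ∨ r) = mu ∧ theta = mu.
p ∧ q = zeta and p ∧ r = lambda, so (p ∧ q) ∨ (p ∧ r) = zeta ∨ lambda = lambda.
Equal: no.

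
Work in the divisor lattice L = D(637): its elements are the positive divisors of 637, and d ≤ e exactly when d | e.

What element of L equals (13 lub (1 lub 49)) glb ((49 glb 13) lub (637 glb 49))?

49

1 ∨ 49 = 49
13 ∨ 49 = 637
49 ∧ 13 = 1
637 ∧ 49 = 49
1 ∨ 49 = 49
637 ∧ 49 = 49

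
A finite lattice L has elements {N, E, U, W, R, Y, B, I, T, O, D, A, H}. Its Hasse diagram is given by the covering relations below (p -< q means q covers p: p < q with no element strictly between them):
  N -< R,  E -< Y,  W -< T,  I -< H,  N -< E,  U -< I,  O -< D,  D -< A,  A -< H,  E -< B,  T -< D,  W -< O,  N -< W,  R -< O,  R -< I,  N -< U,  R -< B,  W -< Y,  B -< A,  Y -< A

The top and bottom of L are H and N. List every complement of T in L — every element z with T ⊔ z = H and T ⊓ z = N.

I, U

Need z with T ∨ z = H and T ∧ z = N.
Checking each element gives: I, U.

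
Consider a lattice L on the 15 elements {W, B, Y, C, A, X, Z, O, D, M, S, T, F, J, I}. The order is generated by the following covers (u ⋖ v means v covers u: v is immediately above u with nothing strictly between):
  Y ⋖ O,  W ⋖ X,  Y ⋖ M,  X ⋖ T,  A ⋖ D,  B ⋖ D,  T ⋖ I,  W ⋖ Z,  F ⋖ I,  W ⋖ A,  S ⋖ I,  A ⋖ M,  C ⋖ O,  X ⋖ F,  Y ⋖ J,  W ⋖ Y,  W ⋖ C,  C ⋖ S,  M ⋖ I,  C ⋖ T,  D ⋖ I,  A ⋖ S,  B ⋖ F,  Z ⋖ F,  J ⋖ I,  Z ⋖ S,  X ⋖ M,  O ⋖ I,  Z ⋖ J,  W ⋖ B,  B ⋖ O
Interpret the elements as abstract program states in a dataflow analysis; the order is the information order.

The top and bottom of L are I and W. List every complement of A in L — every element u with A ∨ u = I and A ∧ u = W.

F, J, O, T

Need u with A ∨ u = I and A ∧ u = W.
Checking each element gives: F, J, O, T.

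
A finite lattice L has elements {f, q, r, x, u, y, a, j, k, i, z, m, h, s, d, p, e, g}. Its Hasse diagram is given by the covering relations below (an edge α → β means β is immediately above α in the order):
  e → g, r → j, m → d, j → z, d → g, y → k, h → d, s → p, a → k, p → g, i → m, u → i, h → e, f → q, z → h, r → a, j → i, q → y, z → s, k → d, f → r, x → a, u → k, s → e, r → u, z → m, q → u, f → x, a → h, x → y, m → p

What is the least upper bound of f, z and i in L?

m

Common upper bounds of {f, z, i}: d, g, m, p.
The least among these is m.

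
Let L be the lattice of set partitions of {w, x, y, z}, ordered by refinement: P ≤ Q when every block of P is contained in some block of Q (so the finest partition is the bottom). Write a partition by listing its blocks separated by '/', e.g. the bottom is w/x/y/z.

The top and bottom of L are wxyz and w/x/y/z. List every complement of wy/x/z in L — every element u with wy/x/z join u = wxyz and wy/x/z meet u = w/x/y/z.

Need u with wy/x/z ∨ u = wxyz and wy/x/z ∧ u = w/x/y/z.
Checking each element gives: w/xyz, wx/yz, wxz/y, wz/xy.

w/xyz, wx/yz, wxz/y, wz/xy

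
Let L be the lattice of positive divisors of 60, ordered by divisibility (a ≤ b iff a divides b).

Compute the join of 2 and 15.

30

Common upper bounds of {2, 15}: 30, 60.
The least among these is 30.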